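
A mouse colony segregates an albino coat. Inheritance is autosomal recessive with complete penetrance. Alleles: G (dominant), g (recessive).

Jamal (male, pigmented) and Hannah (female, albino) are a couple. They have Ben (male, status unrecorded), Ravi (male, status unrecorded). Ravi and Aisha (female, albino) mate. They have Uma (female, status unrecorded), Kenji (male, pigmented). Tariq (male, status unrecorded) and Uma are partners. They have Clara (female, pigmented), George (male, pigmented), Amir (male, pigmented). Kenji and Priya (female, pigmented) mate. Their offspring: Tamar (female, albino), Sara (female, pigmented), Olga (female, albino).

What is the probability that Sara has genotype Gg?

Kenji is pigmented so carries G and received g from Aisha (gg), so Kenji is Gg.
Priya is pigmented so carries G and passed g to Tamar (gg), so Priya is Gg.
Their cross gives offspring ratios 1/4 GG : 1/2 Gg : 1/4 gg. Conditioning on Sara being pigmented, P(Gg) = 1/2 / 3/4 = 2/3.

2/3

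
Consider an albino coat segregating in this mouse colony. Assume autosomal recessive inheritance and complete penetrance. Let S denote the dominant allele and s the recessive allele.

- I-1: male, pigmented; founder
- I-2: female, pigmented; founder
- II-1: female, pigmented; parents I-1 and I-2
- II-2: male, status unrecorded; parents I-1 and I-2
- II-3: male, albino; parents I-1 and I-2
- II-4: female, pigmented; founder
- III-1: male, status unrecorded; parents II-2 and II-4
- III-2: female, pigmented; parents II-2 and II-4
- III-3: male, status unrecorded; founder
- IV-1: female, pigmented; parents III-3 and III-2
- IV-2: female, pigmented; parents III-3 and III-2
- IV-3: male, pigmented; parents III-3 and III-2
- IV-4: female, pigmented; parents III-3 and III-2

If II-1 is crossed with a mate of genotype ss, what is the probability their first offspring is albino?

I-1 is pigmented so carries S and passed s to II-3 (ss), so I-1 is Ss.
I-2 is pigmented so carries S and passed s to II-3 (ss), so I-2 is Ss.
II-1 is a pigmented offspring of I-1 (Ss) × I-2 (Ss), whose cross gives 1/4 SS : 1/2 Ss : 1/4 ss; conditioning on being pigmented, II-1 is SS with probability 1/3, Ss with probability 2/3.
Summing over parental genotype combinations, P(offspring is albino) = 2/3·1/2 = 1/3.

1/3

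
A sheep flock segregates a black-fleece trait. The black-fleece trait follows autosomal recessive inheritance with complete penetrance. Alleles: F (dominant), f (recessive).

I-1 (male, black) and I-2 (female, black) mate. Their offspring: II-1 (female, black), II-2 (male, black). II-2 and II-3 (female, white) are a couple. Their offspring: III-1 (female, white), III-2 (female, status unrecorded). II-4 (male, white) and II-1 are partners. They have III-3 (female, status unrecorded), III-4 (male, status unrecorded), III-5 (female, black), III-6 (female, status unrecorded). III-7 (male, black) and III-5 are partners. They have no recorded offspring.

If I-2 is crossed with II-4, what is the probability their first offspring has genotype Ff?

I-2 is black, so I-2 is ff.
II-4 is white so carries F and passed f to III-5 (ff), so II-4 is Ff.
The cross gives 1/2 Ff : 1/2 ff, so P(offspring has genotype Ff) = 1/2.

1/2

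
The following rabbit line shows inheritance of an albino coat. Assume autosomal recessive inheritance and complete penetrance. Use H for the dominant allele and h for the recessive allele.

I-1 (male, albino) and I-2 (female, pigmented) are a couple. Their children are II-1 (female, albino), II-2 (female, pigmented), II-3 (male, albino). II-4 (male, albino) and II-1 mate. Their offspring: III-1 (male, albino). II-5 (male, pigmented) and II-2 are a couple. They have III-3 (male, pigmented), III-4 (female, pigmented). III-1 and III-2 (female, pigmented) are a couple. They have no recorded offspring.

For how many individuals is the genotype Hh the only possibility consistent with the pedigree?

Obligate heterozygotes: I-2 is pigmented so carries H and passed h to II-1 (hh), so I-2 is Hh; II-2 is pigmented so carries H and received h from I-1 (hh), so II-2 is Hh.
Every other individual is either homozygous by phenotype or has at least one consistent homozygous assignment, so the count is 2.

2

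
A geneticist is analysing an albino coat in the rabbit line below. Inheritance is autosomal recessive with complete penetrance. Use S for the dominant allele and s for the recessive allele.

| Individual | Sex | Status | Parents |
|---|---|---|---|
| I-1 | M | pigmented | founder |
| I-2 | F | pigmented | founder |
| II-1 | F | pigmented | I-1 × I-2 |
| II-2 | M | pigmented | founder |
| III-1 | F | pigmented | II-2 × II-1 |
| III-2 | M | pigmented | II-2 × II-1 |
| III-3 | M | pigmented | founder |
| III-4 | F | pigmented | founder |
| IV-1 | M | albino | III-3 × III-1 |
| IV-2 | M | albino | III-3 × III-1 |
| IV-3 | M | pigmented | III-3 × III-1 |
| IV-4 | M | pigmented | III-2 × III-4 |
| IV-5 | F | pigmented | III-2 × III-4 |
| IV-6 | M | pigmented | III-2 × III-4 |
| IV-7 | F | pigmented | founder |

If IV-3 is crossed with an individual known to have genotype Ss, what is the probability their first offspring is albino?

1/6

III-3 is pigmented so carries S and passed s to IV-1 (ss), so III-3 is Ss.
III-1 is pigmented so carries S and passed s to IV-1 (ss), so III-1 is Ss.
IV-3 is a pigmented offspring of III-3 (Ss) × III-1 (Ss), whose cross gives 1/4 SS : 1/2 Ss : 1/4 ss; conditioning on being pigmented, IV-3 is SS with probability 1/3, Ss with probability 2/3.
Summing over parental genotype combinations, P(offspring is albino) = 2/3·1/4 = 1/6.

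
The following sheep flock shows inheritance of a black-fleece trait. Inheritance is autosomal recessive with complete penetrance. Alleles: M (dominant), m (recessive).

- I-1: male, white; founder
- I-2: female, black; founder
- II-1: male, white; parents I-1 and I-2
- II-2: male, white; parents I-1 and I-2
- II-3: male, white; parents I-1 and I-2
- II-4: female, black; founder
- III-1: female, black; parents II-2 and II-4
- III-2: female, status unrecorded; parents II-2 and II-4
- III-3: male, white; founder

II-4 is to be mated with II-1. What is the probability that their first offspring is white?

II-4 is black, so II-4 is mm.
II-1 is white so carries M and received m from I-2 (mm), so II-1 is Mm.
The cross gives 1/2 Mm : 1/2 mm, so P(offspring is white) = 1/2.

1/2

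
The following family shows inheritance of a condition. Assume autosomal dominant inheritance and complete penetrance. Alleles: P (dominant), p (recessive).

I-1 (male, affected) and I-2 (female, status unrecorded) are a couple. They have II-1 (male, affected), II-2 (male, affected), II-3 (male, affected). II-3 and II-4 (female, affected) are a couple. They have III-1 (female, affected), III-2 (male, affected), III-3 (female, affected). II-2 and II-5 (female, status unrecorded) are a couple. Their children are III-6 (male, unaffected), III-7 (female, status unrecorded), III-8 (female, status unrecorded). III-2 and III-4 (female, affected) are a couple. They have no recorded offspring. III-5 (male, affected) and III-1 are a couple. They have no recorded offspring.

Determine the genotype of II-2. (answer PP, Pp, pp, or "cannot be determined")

From phenotype alone, II-2 is PP or Pp.
II-2 is affected so carries P and passed p to III-6 (pp), so II-2 is Pp.

Pp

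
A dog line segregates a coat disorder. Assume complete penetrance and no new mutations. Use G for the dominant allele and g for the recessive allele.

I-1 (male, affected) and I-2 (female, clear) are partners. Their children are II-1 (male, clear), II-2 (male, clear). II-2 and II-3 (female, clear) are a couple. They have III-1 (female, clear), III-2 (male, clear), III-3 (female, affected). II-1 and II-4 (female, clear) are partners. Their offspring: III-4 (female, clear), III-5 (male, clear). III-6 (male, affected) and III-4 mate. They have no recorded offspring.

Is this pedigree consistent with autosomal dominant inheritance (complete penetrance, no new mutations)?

No

Under autosomal dominant, III-3 (affected, female) cannot arise from II-2 (clear) × II-3 (clear).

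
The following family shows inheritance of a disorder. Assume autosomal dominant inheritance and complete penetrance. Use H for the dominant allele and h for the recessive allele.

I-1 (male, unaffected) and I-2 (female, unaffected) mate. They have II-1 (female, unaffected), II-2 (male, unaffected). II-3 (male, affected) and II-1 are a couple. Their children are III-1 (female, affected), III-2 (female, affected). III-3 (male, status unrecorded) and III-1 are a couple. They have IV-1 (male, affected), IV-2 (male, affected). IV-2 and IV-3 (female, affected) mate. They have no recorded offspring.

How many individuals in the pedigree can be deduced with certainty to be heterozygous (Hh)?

2

Obligate heterozygotes: III-1 is affected so carries H and received h from II-1 (hh), so III-1 is Hh; III-2 is affected so carries H and received h from II-1 (hh), so III-2 is Hh.
Every other individual is either homozygous by phenotype or has at least one consistent homozygous assignment, so the count is 2.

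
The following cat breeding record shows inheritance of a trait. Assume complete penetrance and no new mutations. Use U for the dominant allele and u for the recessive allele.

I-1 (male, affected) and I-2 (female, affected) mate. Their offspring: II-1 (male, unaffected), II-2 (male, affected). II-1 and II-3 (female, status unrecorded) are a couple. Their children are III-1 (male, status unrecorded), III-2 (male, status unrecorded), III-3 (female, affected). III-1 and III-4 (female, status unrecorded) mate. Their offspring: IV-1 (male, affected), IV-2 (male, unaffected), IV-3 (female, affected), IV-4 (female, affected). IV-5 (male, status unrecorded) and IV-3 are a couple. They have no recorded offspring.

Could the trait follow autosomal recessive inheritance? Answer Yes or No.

No

Under autosomal recessive, II-1 (unaffected, male) cannot arise from I-1 (affected) × I-2 (affected).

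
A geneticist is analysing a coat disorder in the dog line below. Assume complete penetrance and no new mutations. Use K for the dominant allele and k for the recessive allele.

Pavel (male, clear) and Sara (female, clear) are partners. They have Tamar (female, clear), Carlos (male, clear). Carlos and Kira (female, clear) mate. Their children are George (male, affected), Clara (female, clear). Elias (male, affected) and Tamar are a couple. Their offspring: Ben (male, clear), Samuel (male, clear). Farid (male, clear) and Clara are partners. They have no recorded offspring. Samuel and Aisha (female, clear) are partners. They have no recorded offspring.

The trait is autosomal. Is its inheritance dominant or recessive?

Carlos and Kira are both clear yet have an affected child George. Under dominance, an affected child requires at least one affected parent, so the trait cannot be dominant.

recessive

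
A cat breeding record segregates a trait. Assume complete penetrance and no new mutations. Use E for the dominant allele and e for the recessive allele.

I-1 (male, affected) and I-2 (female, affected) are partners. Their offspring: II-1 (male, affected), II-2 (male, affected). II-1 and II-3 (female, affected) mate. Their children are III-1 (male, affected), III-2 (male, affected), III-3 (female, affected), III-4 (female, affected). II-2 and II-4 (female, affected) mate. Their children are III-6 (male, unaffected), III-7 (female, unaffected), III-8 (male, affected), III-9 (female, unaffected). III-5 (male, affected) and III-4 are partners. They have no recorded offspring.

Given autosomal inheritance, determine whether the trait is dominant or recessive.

dominant

II-2 and II-4 are both affected yet have an unaffected child III-6. Under a recessive model two affected parents are homozygous and every child would be affected, so the trait cannot be recessive.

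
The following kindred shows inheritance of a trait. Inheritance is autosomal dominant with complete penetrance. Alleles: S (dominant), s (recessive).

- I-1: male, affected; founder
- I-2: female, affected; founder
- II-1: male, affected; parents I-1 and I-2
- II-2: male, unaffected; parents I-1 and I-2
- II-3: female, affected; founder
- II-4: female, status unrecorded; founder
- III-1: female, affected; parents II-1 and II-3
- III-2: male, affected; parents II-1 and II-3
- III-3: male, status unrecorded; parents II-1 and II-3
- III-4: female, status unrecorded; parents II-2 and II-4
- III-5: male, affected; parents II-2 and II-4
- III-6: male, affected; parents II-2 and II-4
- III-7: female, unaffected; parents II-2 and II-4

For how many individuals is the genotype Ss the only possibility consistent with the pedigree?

5

Obligate heterozygotes: I-1 is affected so carries S and passed s to II-2 (ss), so I-1 is Ss; I-2 is affected so carries S and passed s to II-2 (ss), so I-2 is Ss; II-4 passed S to III-5 (Ss, whose s came from II-2) and passed s to III-7 (ss), so II-4 is Ss; III-5 is affected so carries S and received s from II-2 (ss), so III-5 is Ss; III-6 is affected so carries S and received s from II-2 (ss), so III-6 is Ss.
Every other individual is either homozygous by phenotype or has at least one consistent homozygous assignment, so the count is 5.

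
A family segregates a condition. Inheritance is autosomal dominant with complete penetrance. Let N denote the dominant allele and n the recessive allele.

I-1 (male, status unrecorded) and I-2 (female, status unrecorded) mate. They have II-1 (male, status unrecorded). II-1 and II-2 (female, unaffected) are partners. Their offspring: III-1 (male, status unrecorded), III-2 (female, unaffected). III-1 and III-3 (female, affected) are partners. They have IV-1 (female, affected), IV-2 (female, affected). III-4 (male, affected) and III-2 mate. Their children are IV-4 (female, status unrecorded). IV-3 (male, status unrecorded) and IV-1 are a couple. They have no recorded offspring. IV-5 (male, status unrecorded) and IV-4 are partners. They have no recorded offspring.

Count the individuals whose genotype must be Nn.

0

No individual's genotype is forced to Nn by the pedigree, so the count is 0.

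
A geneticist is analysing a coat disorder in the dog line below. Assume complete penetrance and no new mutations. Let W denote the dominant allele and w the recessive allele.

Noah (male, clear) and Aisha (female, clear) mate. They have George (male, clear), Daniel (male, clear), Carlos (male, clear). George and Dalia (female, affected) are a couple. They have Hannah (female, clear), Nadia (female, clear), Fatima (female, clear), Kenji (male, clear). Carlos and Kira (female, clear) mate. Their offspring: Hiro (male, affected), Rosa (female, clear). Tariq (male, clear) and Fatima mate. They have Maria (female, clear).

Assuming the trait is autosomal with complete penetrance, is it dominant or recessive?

Carlos and Kira are both clear yet have an affected child Hiro. Under dominance, an affected child requires at least one affected parent, so the trait cannot be dominant.

recessive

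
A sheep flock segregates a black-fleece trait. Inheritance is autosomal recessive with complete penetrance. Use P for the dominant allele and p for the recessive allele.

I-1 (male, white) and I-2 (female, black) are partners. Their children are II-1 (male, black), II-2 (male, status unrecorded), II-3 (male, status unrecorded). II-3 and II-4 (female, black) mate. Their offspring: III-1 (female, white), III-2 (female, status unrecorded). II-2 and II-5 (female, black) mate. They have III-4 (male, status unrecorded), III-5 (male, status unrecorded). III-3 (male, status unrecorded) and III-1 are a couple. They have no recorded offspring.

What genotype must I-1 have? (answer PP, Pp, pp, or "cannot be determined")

Pp

From phenotype alone, I-1 is PP or Pp.
I-1 is white so carries P and passed p to II-1 (pp), so I-1 is Pp.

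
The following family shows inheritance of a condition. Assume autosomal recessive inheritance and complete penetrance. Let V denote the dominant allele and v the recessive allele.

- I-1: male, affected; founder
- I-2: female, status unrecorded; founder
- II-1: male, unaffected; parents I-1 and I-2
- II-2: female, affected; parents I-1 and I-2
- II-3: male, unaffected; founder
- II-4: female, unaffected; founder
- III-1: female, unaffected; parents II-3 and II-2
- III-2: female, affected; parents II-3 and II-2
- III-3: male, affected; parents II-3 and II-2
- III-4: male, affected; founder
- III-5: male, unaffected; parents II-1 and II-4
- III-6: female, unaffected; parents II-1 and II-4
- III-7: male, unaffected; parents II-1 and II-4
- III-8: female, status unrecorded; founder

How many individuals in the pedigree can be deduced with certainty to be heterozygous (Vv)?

Obligate heterozygotes: I-2 passed V to II-1 (Vv, whose v came from I-1) and passed v to II-2 (vv), so I-2 is Vv; II-1 is unaffected so carries V and received v from I-1 (vv), so II-1 is Vv; II-3 is unaffected so carries V and passed v to III-2 (vv), so II-3 is Vv; III-1 is unaffected so carries V and received v from II-2 (vv), so III-1 is Vv.
Every other individual is either homozygous by phenotype or has at least one consistent homozygous assignment, so the count is 4.

4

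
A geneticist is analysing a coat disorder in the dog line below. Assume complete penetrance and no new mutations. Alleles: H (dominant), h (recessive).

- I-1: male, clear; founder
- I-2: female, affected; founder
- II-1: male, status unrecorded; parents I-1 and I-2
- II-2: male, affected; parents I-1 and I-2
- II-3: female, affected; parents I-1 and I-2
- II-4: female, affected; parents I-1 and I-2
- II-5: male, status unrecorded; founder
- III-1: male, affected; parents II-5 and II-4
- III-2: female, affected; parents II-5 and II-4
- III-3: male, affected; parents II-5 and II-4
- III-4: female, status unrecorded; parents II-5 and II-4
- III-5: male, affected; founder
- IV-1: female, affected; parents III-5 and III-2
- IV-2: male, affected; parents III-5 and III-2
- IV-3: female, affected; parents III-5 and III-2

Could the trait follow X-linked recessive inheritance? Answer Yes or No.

No

Under X-linked recessive, II-3 (affected, female) cannot arise from I-1 (clear) × I-2 (affected).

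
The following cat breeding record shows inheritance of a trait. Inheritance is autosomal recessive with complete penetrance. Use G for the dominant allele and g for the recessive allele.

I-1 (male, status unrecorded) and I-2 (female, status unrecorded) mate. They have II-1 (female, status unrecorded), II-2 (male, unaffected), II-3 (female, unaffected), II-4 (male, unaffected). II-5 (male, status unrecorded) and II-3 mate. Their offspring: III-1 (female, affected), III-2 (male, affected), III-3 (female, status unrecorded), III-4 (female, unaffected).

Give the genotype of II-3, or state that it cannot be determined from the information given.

Gg

From phenotype alone, II-3 is GG or Gg.
II-3 is unaffected so carries G and passed g to III-1 (gg), so II-3 is Gg.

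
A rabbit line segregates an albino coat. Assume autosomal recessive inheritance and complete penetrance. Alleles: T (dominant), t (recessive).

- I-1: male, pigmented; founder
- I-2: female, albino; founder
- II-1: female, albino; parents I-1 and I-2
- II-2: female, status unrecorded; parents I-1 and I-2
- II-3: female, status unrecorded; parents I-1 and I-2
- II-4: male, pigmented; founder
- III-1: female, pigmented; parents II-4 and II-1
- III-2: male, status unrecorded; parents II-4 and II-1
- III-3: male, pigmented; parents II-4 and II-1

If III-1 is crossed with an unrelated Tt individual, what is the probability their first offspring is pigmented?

3/4

III-1 is pigmented so carries T and received t from II-1 (tt), so III-1 is Tt.
The cross gives 1/4 TT : 1/2 Tt : 1/4 tt, so P(offspring is pigmented) = 3/4.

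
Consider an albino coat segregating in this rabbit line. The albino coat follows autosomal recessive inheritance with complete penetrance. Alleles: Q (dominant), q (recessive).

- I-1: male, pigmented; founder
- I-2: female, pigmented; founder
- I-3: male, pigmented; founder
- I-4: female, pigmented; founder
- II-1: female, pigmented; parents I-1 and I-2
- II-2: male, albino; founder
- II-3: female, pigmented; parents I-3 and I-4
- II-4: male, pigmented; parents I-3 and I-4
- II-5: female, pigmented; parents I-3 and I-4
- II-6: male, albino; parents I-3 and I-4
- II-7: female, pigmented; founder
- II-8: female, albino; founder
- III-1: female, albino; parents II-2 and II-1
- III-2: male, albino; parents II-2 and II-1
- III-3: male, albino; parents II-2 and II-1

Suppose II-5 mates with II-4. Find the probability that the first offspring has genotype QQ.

4/9

I-3 is pigmented so carries Q and passed q to II-6 (qq), so I-3 is Qq.
I-4 is pigmented so carries Q and passed q to II-6 (qq), so I-4 is Qq.
II-5 is a pigmented offspring of I-3 (Qq) × I-4 (Qq), whose cross gives 1/4 QQ : 1/2 Qq : 1/4 qq; conditioning on being pigmented, II-5 is QQ with probability 1/3, Qq with probability 2/3.
II-4 is a pigmented offspring of I-3 (Qq) × I-4 (Qq), whose cross gives 1/4 QQ : 1/2 Qq : 1/4 qq; conditioning on being pigmented, II-4 is QQ with probability 1/3, Qq with probability 2/3.
Summing over parental genotype combinations, P(offspring has genotype QQ) = 1/9·1 + 2/9·1/2 + 2/9·1/2 + 4/9·1/4 = 4/9.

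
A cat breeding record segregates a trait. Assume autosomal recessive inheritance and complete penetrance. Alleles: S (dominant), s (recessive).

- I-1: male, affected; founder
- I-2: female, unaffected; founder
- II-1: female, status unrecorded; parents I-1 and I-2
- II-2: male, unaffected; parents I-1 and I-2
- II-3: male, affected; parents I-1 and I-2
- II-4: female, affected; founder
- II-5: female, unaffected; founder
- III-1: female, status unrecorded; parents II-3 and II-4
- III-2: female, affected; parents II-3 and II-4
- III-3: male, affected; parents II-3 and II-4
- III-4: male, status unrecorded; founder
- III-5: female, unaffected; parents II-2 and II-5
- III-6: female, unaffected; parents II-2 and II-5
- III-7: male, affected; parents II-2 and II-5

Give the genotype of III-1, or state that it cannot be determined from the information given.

ss

From phenotype alone, III-1 is SS or Ss or ss.
III-1 received s from II-3 (ss) and received s from II-4 (ss), so III-1 is ss.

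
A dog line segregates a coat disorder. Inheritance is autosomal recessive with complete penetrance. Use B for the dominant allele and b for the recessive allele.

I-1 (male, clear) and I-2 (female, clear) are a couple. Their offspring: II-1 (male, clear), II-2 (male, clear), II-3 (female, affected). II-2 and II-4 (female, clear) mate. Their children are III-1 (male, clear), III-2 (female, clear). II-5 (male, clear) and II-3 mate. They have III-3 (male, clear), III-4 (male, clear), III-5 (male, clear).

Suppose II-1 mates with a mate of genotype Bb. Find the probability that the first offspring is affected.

1/6

I-1 is clear so carries B and passed b to II-3 (bb), so I-1 is Bb.
I-2 is clear so carries B and passed b to II-3 (bb), so I-2 is Bb.
II-1 is a clear offspring of I-1 (Bb) × I-2 (Bb), whose cross gives 1/4 BB : 1/2 Bb : 1/4 bb; conditioning on being clear, II-1 is BB with probability 1/3, Bb with probability 2/3.
Summing over parental genotype combinations, P(offspring is affected) = 2/3·1/4 = 1/6.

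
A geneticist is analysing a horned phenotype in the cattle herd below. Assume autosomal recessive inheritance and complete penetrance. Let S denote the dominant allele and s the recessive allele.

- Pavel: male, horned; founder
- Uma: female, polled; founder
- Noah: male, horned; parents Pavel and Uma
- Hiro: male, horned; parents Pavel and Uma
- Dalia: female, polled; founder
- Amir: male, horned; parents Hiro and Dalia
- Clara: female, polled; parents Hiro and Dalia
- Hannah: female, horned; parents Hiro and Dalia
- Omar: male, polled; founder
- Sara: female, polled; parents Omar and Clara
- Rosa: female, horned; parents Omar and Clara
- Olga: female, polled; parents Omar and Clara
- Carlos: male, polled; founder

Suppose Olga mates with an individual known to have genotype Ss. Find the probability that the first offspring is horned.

1/6

Omar is polled so carries S and passed s to Rosa (ss), so Omar is Ss.
Clara is polled so carries S and received s from Hiro (ss), so Clara is Ss.
Olga is a polled offspring of Omar (Ss) × Clara (Ss), whose cross gives 1/4 SS : 1/2 Ss : 1/4 ss; conditioning on being polled, Olga is SS with probability 1/3, Ss with probability 2/3.
Summing over parental genotype combinations, P(offspring is horned) = 2/3·1/4 = 1/6.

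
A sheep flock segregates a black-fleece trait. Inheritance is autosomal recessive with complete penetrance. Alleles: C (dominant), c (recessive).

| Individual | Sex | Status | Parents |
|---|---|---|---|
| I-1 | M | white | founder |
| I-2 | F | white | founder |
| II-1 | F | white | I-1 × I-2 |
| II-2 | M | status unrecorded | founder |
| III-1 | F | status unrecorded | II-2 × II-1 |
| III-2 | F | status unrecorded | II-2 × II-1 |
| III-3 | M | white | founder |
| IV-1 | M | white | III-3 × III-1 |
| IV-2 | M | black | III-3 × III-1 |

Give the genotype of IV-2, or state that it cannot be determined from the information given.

IV-2 is black, so IV-2 is cc.

cc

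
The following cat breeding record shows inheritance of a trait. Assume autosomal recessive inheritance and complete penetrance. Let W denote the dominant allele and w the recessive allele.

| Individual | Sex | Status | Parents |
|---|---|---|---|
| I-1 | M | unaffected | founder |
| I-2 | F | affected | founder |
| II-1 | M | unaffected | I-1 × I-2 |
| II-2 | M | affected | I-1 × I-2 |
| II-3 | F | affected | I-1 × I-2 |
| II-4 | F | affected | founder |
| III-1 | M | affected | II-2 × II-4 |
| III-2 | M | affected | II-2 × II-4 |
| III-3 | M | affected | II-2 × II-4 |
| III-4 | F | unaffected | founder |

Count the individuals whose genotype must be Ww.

2

Obligate heterozygotes: I-1 is unaffected so carries W and passed w to II-2 (ww), so I-1 is Ww; II-1 is unaffected so carries W and received w from I-2 (ww), so II-1 is Ww.
Every other individual is either homozygous by phenotype or has at least one consistent homozygous assignment, so the count is 2.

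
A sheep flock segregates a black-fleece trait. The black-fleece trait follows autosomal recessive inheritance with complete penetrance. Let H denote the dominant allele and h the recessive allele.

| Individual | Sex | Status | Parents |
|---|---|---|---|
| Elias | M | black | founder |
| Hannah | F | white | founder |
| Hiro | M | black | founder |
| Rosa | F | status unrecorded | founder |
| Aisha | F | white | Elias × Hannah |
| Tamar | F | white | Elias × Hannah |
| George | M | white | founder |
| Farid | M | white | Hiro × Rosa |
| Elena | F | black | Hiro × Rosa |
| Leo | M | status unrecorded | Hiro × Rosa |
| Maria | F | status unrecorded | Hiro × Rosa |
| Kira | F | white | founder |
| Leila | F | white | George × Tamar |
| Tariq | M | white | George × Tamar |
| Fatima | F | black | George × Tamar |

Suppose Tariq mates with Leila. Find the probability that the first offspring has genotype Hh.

4/9

George is white so carries H and passed h to Fatima (hh), so George is Hh.
Tamar is white so carries H and received h from Elias (hh), so Tamar is Hh.
Tariq is a white offspring of George (Hh) × Tamar (Hh), whose cross gives 1/4 HH : 1/2 Hh : 1/4 hh; conditioning on being white, Tariq is HH with probability 1/3, Hh with probability 2/3.
Leila is a white offspring of George (Hh) × Tamar (Hh), whose cross gives 1/4 HH : 1/2 Hh : 1/4 hh; conditioning on being white, Leila is HH with probability 1/3, Hh with probability 2/3.
Summing over parental genotype combinations, P(offspring has genotype Hh) = 2/9·1/2 + 2/9·1/2 + 4/9·1/2 = 4/9.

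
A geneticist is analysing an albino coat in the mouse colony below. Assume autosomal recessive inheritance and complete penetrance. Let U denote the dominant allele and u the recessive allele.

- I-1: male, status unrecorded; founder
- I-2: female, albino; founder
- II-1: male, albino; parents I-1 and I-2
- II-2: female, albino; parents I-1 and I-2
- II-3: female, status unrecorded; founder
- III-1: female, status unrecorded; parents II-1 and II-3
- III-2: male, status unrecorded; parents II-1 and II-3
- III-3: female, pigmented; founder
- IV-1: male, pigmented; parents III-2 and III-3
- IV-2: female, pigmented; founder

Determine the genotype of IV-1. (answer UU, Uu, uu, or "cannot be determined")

IV-1's phenotype allows UU or Uu, and no parent or child forces a single allele at both positions; consistent genotype assignments exist with IV-1 as UU or Uu.

cannot be determined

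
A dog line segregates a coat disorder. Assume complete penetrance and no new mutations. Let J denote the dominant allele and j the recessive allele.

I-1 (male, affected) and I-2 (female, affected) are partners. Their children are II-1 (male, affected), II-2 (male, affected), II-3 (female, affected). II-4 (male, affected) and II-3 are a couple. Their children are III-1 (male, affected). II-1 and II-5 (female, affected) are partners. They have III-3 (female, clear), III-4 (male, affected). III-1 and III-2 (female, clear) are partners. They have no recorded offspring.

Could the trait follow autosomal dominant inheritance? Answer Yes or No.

A consistent assignment under autosomal dominant exists: I-1 JJ, I-2 Jj, II-1 Jj, II-2 JJ, II-3 JJ, II-4 JJ, II-5 Jj, III-1 JJ, III-2 jj, III-3 jj, III-4 JJ.
In this assignment every recorded phenotype matches its genotype and every non-founder's genotype is obtainable from its parents' genotypes, so the pedigree is consistent.

Yes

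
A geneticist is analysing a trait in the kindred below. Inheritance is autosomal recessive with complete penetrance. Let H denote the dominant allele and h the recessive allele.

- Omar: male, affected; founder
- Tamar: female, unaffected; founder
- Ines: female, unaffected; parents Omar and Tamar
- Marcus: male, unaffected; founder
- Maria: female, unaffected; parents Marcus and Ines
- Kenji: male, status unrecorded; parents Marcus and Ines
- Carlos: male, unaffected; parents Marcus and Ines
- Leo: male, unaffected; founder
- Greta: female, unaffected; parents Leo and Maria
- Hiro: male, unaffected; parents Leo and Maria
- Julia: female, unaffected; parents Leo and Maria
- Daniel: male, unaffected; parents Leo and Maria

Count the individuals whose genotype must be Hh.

1

Obligate heterozygotes: Ines is unaffected so carries H and received h from Omar (hh), so Ines is Hh.
Every other individual is either homozygous by phenotype or has at least one consistent homozygous assignment, so the count is 1.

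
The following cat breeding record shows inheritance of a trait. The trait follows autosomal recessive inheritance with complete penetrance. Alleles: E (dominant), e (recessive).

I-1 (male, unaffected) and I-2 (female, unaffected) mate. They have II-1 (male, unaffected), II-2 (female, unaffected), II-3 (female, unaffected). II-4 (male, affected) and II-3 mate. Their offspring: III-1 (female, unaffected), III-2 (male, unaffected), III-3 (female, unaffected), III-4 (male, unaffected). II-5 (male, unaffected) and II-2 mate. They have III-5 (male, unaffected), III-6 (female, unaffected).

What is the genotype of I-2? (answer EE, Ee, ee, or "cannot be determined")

cannot be determined

I-2's phenotype allows EE or Ee, and no parent or child forces a single allele at both positions; consistent genotype assignments exist with I-2 as EE or Ee.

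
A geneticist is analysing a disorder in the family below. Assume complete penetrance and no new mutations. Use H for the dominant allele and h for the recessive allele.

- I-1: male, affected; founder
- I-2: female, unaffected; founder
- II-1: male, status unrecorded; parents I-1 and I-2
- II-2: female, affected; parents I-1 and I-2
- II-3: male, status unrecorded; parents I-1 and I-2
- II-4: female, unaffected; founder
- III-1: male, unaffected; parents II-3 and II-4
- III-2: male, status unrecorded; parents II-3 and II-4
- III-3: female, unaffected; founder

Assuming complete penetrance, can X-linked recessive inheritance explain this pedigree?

Yes

A consistent assignment under X-linked recessive exists: I-1 X^h Y, I-2 X^H X^h, II-1 X^H Y, II-2 X^h X^h, II-3 X^H Y, II-4 X^H X^H, III-1 X^H Y, III-2 X^H Y, III-3 X^H X^H.
In this assignment every recorded phenotype matches its genotype and every non-founder's genotype is obtainable from its parents' genotypes, so the pedigree is consistent.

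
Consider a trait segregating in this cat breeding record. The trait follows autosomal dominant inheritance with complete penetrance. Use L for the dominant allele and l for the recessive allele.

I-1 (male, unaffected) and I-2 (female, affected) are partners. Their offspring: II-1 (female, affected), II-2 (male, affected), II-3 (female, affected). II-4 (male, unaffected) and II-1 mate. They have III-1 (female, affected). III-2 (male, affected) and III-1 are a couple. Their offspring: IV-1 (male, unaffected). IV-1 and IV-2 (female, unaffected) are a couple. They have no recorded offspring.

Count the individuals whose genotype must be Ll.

Obligate heterozygotes: II-1 is affected so carries L and received l from I-1 (ll), so II-1 is Ll; II-2 is affected so carries L and received l from I-1 (ll), so II-2 is Ll; II-3 is affected so carries L and received l from I-1 (ll), so II-3 is Ll; III-1 is affected so carries L and received l from II-4 (ll), so III-1 is Ll; III-2 is affected so carries L and passed l to IV-1 (ll), so III-2 is Ll.
Every other individual is either homozygous by phenotype or has at least one consistent homozygous assignment, so the count is 5.

5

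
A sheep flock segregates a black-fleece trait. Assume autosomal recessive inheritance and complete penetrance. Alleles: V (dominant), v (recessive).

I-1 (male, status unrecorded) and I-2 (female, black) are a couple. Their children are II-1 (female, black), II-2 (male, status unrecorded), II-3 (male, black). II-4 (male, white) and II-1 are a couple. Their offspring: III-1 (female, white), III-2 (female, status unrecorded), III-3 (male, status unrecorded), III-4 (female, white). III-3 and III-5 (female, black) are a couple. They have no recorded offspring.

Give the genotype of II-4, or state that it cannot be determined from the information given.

cannot be determined

II-4's phenotype allows VV or Vv, and no parent or child forces a single allele at both positions; consistent genotype assignments exist with II-4 as VV or Vv.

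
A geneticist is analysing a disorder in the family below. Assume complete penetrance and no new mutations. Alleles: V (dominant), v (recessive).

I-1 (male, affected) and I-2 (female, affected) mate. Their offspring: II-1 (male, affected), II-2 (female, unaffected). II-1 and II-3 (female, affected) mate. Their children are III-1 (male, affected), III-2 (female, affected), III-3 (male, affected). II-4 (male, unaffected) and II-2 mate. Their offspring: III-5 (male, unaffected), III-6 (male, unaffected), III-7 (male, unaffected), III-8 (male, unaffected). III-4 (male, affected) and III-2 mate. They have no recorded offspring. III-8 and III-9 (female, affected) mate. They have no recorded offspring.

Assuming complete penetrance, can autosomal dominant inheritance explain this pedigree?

Yes

A consistent assignment under autosomal dominant exists: I-1 Vv, I-2 Vv, II-1 VV, II-2 vv, II-3 VV, II-4 vv, III-1 VV, III-2 VV, III-3 VV, III-4 VV, III-5 vv, III-6 vv, III-7 vv, III-8 vv, III-9 VV.
In this assignment every recorded phenotype matches its genotype and every non-founder's genotype is obtainable from its parents' genotypes, so the pedigree is consistent.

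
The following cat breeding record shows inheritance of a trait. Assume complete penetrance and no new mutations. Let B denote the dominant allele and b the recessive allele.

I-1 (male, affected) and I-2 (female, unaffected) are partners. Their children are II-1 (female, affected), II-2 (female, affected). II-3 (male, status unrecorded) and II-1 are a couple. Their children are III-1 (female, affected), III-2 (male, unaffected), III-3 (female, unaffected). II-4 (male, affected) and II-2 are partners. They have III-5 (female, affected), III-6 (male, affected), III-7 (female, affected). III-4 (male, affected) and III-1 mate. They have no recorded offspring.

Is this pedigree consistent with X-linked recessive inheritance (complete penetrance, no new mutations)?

No

Under X-linked recessive, III-2 (unaffected, male) cannot arise from II-3 (unrecorded) × II-1 (affected).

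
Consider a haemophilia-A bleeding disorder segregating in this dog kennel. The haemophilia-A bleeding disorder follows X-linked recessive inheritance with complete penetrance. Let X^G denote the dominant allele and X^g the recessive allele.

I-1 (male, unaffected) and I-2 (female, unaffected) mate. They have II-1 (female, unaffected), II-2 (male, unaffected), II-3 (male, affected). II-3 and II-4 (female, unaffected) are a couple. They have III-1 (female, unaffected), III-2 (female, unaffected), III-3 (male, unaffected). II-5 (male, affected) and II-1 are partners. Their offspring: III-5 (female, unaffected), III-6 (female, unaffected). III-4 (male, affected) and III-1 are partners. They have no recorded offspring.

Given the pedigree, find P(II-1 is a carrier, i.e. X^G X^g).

1/5

I-1 is unaffected, so I-1 is X^G Y.
I-2 is unaffected so carries G and passed g to II-3 (X^g Y), so I-2 is X^G X^g.
Their cross gives offspring ratios 1/2 X^G X^G : 1/2 X^G X^g. Conditioning on II-1 being unaffected, P(X^G X^g) = 1/2 / 1 = 1/2 before taking II-1's own offspring into account.
II-5 is affected, so II-5 is X^g Y.
Now use II-1's offspring. Probability of each recorded status — unaffected daughter III-5: 1/2 if II-1 is X^G X^g, 1 if X^G X^G; unaffected daughter III-6: 1/2 if II-1 is X^G X^g, 1 if X^G X^G.
Bayes: P(X^G X^g) = 1/2·1/4 / (1/2·1/4 + 1/2·1) = 1/5.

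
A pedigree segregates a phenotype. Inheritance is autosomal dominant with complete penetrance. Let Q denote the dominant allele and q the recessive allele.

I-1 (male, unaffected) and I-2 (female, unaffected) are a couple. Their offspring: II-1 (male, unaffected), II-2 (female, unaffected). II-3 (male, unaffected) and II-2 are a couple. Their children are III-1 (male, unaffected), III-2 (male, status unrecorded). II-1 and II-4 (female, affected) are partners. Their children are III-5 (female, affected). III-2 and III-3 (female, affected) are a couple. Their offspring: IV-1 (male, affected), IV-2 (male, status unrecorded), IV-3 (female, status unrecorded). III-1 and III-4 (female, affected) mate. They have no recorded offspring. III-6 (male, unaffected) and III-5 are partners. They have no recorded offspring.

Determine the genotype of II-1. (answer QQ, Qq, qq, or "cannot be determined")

qq

II-1 is unaffected, so II-1 is qq.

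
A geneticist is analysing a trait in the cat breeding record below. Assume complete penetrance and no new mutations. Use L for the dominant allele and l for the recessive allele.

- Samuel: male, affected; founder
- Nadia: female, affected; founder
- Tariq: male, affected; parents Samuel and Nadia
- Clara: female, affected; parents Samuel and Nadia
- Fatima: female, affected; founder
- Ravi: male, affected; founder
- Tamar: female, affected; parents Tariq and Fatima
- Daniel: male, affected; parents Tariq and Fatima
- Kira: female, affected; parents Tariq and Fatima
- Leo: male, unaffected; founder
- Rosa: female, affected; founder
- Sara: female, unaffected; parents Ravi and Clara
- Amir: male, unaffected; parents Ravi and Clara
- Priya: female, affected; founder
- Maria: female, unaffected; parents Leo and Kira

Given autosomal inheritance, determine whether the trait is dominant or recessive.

Ravi and Clara are both affected yet have an unaffected child Sara. Under a recessive model two affected parents are homozygous and every child would be affected, so the trait cannot be recessive.

dominant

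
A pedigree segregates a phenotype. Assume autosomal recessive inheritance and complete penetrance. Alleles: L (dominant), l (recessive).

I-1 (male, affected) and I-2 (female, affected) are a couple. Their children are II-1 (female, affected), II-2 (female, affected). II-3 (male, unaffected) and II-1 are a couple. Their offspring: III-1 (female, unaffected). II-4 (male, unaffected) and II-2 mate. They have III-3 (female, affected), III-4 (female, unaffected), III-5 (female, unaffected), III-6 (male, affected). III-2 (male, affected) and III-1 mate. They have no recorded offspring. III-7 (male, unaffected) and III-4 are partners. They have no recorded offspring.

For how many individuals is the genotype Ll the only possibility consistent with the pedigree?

4

Obligate heterozygotes: II-4 is unaffected so carries L and passed l to III-3 (ll), so II-4 is Ll; III-1 is unaffected so carries L and received l from II-1 (ll), so III-1 is Ll; III-4 is unaffected so carries L and received l from II-2 (ll), so III-4 is Ll; III-5 is unaffected so carries L and received l from II-2 (ll), so III-5 is Ll.
Every other individual is either homozygous by phenotype or has at least one consistent homozygous assignment, so the count is 4.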